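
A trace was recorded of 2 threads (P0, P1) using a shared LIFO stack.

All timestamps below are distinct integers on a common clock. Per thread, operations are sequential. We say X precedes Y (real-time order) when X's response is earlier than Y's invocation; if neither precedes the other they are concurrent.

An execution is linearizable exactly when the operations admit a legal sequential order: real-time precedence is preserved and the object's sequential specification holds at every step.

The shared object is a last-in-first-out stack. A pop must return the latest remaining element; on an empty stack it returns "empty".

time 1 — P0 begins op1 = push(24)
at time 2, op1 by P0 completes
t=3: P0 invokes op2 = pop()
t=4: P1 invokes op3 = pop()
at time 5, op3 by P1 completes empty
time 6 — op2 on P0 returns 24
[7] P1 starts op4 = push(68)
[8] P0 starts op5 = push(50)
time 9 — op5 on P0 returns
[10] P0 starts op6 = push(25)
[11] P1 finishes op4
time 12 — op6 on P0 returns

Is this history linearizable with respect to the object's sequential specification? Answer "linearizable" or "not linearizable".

a witness: op1, op2, op3, op4, op5, op6
1. op1 push(24), leaving stack <24>
2. op2 pop() → 24, leaving stack <>
3. op3 pop() → empty, leaving stack <>
4. op4 push(68), leaving stack <68>
5. op5 push(50), leaving stack <68,50>
6. op6 push(25), leaving stack <68,50,25>

linearizable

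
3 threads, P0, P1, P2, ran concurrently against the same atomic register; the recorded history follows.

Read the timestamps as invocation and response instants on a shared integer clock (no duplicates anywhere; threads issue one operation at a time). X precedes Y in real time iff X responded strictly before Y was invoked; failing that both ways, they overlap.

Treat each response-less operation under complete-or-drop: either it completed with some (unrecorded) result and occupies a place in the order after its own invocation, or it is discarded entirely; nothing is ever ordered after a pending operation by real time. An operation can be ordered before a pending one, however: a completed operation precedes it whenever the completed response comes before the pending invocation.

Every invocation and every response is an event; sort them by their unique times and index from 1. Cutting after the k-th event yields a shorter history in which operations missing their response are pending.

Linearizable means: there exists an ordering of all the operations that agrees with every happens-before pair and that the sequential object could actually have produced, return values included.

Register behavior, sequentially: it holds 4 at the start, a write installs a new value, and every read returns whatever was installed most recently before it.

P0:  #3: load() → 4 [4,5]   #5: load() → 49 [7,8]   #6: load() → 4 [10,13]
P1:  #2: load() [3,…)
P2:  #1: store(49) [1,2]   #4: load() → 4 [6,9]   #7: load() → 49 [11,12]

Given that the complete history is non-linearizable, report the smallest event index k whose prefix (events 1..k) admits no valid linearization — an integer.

5

one valid order for events 1..4 is #1:
1. #1 store(49), leaving value 49
include event 5 — #3 responding at 5 — and every candidate order breaks
no completion choice of the 1 pending operation (#2) rescues it — every subset was tried
for example #1, #3 (pending dropped) fails at step 2: #3 load() → 4 is not legal there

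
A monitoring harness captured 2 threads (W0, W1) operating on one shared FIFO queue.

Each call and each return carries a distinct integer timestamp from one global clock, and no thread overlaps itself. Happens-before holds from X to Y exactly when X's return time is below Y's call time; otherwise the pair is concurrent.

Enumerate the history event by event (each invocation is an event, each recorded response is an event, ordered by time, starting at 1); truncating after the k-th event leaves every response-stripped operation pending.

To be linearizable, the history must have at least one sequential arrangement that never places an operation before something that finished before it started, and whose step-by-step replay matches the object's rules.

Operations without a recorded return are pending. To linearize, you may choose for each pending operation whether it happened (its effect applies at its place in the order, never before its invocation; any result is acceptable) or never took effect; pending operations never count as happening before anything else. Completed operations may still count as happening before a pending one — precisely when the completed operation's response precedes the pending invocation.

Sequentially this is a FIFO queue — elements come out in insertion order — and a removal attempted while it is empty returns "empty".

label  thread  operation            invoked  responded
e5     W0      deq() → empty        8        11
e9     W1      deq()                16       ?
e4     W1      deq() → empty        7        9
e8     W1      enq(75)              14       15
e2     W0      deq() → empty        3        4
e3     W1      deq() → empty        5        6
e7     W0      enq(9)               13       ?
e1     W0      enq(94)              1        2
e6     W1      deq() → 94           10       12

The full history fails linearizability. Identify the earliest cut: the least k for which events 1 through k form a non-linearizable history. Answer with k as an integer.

events 1..3 are linearizable, e.g. via e1:
step 1: e1 enq(94) — queue <94>
with event 4 included (e2 responding at time 4), all real-time-consistent orders fail
for example e1, e2 fails at step 2: e2 deq() → empty is not legal there

4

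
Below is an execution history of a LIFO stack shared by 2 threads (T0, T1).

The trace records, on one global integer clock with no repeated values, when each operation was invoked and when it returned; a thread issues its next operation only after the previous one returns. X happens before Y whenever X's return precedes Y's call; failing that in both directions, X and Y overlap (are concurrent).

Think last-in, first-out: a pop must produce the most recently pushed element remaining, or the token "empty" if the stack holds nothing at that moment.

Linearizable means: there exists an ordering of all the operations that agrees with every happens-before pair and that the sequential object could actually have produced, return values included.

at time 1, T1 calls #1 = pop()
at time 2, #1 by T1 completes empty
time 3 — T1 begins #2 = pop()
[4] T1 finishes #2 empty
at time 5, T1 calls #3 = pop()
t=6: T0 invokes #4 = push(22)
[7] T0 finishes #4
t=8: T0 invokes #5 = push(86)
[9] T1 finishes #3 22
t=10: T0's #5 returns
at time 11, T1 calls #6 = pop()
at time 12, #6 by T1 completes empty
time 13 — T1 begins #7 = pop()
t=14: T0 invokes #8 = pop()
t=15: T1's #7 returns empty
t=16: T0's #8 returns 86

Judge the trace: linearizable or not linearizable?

not linearizable

through event 11 a valid linearization exists; event 12 (#6 responding at time 12) ends that
the 6 completed operations admit 3 real-time orders; each fails the LIFO stack replay
for example #1, #2, #3, #4, #5, #6 fails at step 3: #3 pop() → 22 is not legal there
for example #1, #2, #4, #3, #5, #6 fails at step 6: #6 pop() → empty is not legal there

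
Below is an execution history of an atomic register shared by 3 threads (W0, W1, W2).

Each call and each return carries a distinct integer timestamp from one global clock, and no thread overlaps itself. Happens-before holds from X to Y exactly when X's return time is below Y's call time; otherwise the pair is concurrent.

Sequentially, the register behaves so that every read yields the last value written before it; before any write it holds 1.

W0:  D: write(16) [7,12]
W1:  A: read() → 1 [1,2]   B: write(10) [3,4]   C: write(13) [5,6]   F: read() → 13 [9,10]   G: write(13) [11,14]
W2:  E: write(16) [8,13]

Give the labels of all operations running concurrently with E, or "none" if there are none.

D, F, G

E spans [8,13]; an op avoiding the whole window 8..13 is ordered, any other is concurrent
A [1,2]: before
B [3,4]: before
C [5,6]: before
D [7,12]: concurrent
F [9,10]: concurrent
G [11,14]: concurrent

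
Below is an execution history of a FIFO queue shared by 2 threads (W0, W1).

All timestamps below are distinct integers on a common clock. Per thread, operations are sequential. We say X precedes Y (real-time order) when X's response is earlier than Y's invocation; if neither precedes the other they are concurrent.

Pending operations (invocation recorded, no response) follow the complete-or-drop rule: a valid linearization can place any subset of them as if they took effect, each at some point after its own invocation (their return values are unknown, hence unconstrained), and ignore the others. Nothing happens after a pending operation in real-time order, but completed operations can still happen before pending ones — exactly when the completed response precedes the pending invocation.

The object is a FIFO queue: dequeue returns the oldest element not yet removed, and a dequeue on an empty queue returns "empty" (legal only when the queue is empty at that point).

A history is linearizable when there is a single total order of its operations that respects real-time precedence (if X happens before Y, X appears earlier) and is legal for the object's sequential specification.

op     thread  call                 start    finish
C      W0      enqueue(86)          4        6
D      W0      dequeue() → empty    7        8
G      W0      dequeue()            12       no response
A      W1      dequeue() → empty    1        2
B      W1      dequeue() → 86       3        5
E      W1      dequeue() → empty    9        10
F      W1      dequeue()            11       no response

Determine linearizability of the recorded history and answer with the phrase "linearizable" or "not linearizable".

linearizable

one valid linearization: A, C, B, D, E
step 1: A dequeue() → empty — queue <>
step 2: C enqueue(86) — queue <86>
step 3: B dequeue() → 86 — queue <>
step 4: D dequeue() → empty — queue <>
step 5: E dequeue() → empty — queue <>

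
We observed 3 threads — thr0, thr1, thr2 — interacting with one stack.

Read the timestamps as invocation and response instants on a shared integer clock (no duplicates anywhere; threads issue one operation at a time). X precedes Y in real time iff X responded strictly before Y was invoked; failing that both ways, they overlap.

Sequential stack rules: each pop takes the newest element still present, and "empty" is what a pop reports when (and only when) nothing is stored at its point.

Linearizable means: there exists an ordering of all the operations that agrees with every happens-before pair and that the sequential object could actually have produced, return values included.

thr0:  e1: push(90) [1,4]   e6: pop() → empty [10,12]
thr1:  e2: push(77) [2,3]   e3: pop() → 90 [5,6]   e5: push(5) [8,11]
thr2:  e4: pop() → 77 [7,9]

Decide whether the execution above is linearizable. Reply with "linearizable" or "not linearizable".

linearizable

witness order: e2, e1, e3, e4, e6, e5
1. e2 push(77), leaving stack <77>
2. e1 push(90), leaving stack <77,90>
3. e3 pop() → 90, leaving stack <77>
4. e4 pop() → 77, leaving stack <>
5. e6 pop() → empty, leaving stack <>
6. e5 push(5), leaving stack <5>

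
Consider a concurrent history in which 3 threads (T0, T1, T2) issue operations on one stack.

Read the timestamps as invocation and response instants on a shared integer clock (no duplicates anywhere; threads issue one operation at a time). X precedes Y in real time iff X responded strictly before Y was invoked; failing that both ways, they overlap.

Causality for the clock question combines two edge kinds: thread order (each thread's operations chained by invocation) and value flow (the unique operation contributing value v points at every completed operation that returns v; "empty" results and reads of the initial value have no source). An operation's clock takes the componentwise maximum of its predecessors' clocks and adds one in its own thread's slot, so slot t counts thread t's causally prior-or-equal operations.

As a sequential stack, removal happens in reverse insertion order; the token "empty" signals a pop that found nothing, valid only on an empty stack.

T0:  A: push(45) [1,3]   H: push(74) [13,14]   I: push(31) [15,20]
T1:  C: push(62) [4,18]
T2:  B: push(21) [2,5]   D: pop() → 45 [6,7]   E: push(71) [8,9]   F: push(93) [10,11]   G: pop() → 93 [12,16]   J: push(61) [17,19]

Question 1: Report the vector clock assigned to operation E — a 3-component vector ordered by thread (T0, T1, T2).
(1, 0, 3)

B, invoked 2, has no incoming edges; only T2's bump applies → (0, 0, 1)
C, invoked 4, has no incoming edges; only T1's bump applies → (0, 1, 0)
A, invoked 1, has no incoming edges; only T0's bump applies → (1, 0, 0)
merge at H (invoked 13): VC(A)=(1, 0, 0), own-thread bump on T0 → (2, 0, 0)
merge at D (invoked 6): VC(A)=(1, 0, 0), VC(B)=(0, 0, 1), own-thread bump on T2 → (1, 0, 2)
merge at I (invoked 15): VC(H)=(2, 0, 0), own-thread bump on T0 → (3, 0, 0)
merge at E (invoked 8): VC(D)=(1, 0, 2), own-thread bump on T2 → (1, 0, 3)
merge at F (invoked 10): VC(E)=(1, 0, 3), own-thread bump on T2 → (1, 0, 4)
merge at G (invoked 12): VC(F)=(1, 0, 4), own-thread bump on T2 → (1, 0, 5)
merge at J (invoked 17): VC(G)=(1, 0, 5), own-thread bump on T2 → (1, 0, 6)
target: VC(E) = (1, 0, 3)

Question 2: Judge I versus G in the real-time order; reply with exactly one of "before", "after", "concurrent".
concurrent

I spans [15,20], G spans [12,16]
the intervals overlap in both directions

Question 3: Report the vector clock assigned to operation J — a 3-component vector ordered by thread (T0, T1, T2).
(1, 0, 6)

B (invocation 2): nothing precedes it; T2's component alone gives (0, 0, 1)
C (invocation 4): nothing precedes it; T1's component alone gives (0, 1, 0)
A (invocation 1): nothing precedes it; T0's component alone gives (1, 0, 0)
from VC(A)=(1, 0, 0), H (invoked 13) maxes components and bumps T0 → (2, 0, 0)
from VC(A)=(1, 0, 0), VC(B)=(0, 0, 1), D (invoked 6) maxes components and bumps T2 → (1, 0, 2)
from VC(H)=(2, 0, 0), I (invoked 15) maxes components and bumps T0 → (3, 0, 0)
from VC(D)=(1, 0, 2), E (invoked 8) maxes components and bumps T2 → (1, 0, 3)
from VC(E)=(1, 0, 3), F (invoked 10) maxes components and bumps T2 → (1, 0, 4)
from VC(F)=(1, 0, 4), G (invoked 12) maxes components and bumps T2 → (1, 0, 5)
from VC(G)=(1, 0, 5), J (invoked 17) maxes components and bumps T2 → (1, 0, 6)
target: VC(J) = (1, 0, 6)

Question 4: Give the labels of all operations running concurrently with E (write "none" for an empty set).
C

E runs from 8 to 9; window-overlapping ops are concurrent
A [1,3]: before
B [2,5]: before
C [4,18]: concurrent
D [6,7]: before
F [10,11]: after
G [12,16]: after
H [13,14]: after
I [15,20]: after
J [17,19]: after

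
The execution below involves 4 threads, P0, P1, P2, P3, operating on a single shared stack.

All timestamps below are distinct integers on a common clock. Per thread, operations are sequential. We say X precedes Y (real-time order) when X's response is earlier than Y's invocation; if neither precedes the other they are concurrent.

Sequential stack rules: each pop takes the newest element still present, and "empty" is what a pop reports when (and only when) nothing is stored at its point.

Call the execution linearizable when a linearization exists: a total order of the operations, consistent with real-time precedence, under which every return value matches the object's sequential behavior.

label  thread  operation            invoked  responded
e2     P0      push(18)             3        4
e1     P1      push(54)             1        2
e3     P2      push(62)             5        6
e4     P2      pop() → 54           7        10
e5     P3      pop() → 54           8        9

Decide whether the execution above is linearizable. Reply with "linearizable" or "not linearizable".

prefix check: 1..8 passes, 1..9 fails once e5's time-9 response joins
exhaustive check: the 4 completed stack ops admit one real-time order; illegal
every completion of the 1 pending operation (e4) was checked; none linearizes
for example e1, e2, e3, e5 (pending dropped) fails at step 4: e5 pop() → 54 is not legal there

not linearizable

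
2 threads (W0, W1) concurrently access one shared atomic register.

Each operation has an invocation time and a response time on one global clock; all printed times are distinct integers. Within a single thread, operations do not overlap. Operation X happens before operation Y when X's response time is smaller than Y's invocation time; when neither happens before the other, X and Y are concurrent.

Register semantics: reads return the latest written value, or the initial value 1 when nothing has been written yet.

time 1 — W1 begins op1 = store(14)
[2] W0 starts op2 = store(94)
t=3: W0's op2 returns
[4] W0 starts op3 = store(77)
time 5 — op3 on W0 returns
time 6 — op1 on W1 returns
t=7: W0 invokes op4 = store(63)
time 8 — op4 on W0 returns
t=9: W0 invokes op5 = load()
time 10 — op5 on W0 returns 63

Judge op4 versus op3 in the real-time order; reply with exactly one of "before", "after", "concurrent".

op4 spans [7,8], op3 spans [4,5]
resp(op3)=5 < inv(op4)=7

after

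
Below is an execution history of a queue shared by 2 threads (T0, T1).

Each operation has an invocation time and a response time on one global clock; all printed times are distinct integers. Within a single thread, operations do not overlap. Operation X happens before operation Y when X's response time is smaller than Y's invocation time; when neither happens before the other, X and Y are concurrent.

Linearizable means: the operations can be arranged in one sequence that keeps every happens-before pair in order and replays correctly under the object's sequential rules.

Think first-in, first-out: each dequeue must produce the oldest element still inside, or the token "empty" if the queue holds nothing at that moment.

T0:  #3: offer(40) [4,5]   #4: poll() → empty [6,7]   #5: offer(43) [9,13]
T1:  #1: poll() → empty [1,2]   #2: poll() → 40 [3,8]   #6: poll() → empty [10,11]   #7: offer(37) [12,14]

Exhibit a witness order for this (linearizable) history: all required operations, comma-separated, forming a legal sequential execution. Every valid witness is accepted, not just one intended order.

1. #1 poll() → empty, leaving queue <>
2. #3 offer(40), leaving queue <40>
3. #2 poll() → 40, leaving queue <>
4. #4 poll() → empty, leaving queue <>
5. #6 poll() → empty, leaving queue <>
6. #5 offer(43), leaving queue <43>
7. #7 offer(37), leaving queue <43,37>

#1, #3, #2, #4, #6, #5, #7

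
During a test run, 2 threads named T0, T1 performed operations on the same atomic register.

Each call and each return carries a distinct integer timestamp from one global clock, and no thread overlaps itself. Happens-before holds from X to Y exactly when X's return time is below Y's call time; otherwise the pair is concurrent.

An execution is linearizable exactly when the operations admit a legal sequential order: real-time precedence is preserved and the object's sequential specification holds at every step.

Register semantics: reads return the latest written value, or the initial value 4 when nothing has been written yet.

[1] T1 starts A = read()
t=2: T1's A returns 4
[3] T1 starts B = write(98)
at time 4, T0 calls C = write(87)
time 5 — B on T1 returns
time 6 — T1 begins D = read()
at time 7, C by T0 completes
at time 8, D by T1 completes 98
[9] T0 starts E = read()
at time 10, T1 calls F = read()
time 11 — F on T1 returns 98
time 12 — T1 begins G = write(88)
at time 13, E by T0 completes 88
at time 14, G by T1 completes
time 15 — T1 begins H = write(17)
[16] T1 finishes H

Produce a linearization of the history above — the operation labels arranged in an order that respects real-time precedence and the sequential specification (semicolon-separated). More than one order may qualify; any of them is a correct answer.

A; C; B; D; F; G; E; H

1. A read() → 4, leaving value 4
2. C write(87), leaving value 87
3. B write(98), leaving value 98
4. D read() → 98, leaving value 98
5. F read() → 98, leaving value 98
6. G write(88), leaving value 88
7. E read() → 88, leaving value 88
8. H write(17), leaving value 17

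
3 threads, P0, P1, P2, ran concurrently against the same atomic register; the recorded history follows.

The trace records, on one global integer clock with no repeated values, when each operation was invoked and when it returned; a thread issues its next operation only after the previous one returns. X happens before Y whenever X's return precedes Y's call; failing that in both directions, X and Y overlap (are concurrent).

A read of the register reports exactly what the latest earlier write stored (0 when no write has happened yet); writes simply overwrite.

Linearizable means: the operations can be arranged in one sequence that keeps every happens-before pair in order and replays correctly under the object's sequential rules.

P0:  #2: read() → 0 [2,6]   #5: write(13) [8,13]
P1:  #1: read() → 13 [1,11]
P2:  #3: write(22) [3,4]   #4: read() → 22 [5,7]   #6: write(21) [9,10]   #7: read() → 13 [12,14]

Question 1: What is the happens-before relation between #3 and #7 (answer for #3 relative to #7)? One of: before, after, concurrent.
Answer: before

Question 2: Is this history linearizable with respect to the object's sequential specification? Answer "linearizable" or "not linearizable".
witness order: #2, #3, #4, #6, #5, #1, #7
after step 1 (#2 read() → 0): value 0
after step 2 (#3 write(22)): value 22
after step 3 (#4 read() → 22): value 22
after step 4 (#6 write(21)): value 21
after step 5 (#5 write(13)): value 13
after step 6 (#1 read() → 13): value 13
after step 7 (#7 read() → 13): value 13

linearizable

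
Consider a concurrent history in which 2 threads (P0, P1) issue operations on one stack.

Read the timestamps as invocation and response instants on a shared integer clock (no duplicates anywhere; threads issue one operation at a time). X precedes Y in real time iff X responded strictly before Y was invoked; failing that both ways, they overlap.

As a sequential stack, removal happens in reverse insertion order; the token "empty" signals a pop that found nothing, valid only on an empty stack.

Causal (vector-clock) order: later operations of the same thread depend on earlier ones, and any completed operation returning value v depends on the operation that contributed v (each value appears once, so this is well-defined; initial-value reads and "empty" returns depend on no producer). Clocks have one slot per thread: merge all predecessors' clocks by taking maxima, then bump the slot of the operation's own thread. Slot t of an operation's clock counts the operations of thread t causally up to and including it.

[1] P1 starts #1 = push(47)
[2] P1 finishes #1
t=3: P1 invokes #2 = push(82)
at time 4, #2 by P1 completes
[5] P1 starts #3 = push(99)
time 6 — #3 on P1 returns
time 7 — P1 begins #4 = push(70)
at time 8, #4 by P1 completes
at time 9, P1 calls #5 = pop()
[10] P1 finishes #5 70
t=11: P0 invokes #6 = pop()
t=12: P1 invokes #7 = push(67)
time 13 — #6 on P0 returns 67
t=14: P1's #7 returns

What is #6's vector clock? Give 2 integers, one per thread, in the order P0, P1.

root op #1, invoked 1: fresh clock plus P1's own tick → (0, 1)
merge at #2 (invoked 3): VC(#1)=(0, 1), own-thread bump on P1 → (0, 2)
merge at #3 (invoked 5): VC(#2)=(0, 2), own-thread bump on P1 → (0, 3)
merge at #4 (invoked 7): VC(#3)=(0, 3), own-thread bump on P1 → (0, 4)
merge at #5 (invoked 9): VC(#4)=(0, 4), own-thread bump on P1 → (0, 5)
merge at #7 (invoked 12): VC(#5)=(0, 5), own-thread bump on P1 → (0, 6)
merge at #6 (invoked 11): VC(#7)=(0, 6), own-thread bump on P0 → (1, 6)
target: VC(#6) = (1, 6)

(1, 6)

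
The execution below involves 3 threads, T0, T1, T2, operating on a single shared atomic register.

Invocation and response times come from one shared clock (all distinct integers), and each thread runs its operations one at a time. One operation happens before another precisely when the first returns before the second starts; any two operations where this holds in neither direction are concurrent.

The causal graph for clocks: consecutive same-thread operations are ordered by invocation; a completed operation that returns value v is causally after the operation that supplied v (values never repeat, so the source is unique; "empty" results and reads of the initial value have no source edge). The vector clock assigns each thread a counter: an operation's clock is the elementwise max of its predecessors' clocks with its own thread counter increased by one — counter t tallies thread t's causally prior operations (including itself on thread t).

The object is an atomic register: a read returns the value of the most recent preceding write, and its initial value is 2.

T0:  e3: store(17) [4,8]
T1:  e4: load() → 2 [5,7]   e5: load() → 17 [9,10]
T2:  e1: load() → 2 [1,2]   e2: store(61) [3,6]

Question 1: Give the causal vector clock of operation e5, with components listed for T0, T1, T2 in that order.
Answer: (1, 2, 0)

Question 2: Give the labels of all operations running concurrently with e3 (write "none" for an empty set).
Answer: e2, e4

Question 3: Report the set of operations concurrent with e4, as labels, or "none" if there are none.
Answer: e2, e3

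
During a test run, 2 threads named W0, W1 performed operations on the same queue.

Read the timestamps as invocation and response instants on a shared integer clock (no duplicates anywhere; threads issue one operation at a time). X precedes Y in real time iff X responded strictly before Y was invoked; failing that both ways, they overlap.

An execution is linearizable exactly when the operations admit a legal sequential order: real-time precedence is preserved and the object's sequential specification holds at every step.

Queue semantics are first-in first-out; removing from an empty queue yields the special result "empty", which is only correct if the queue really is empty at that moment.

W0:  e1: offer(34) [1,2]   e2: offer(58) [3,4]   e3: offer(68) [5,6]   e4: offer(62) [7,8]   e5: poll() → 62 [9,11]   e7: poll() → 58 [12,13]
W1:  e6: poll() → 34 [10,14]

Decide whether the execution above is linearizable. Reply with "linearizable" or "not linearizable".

not linearizable

prefix check: 1..10 passes, 1..11 fails once e5's time-11 response joins
the completed operations (5 total) allow one real-time order; the queue replay rejects it
including or dropping the 1 pending operation (e6) in any combination fails
one such order, e1, e2, e3, e4, e5 (pending dropped), breaks at step 5 where e5 poll() → 62 is illegal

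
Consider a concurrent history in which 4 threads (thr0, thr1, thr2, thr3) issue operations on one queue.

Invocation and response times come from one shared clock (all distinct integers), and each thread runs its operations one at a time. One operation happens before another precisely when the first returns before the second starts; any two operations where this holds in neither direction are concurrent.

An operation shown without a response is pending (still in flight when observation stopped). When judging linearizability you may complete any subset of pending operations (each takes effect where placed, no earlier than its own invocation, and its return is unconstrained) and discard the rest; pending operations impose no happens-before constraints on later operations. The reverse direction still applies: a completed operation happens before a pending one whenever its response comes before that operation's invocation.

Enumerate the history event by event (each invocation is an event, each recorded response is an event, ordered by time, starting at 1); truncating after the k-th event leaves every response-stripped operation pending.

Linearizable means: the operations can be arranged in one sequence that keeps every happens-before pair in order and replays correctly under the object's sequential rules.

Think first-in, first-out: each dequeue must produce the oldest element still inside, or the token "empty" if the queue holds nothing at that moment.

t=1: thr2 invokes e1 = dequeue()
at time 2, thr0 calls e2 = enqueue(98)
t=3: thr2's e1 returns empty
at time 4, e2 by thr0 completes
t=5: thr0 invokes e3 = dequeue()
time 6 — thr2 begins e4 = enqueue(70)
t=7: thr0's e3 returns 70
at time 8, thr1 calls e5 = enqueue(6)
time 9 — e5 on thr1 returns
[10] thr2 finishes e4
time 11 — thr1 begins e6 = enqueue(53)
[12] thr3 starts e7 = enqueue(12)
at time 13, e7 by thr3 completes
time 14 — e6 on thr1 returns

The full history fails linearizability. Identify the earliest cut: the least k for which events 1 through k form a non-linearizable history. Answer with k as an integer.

events 1..6 are linearizable, e.g. via e1, e2:
after step 1 (e1 dequeue() → empty): queue <>
after step 2 (e2 enqueue(98)): queue <98>
adding event 7 (e3 responds at 7) leaves no legal real-time order
every completion of the 1 pending operation (e4) was checked; none linearizes
one such order, e1, e2, e3 (pending dropped), breaks at step 3 where e3 dequeue() → 70 is illegal
one such order, e2, e1, e3 (pending dropped), breaks at step 2 where e1 dequeue() → empty is illegal

7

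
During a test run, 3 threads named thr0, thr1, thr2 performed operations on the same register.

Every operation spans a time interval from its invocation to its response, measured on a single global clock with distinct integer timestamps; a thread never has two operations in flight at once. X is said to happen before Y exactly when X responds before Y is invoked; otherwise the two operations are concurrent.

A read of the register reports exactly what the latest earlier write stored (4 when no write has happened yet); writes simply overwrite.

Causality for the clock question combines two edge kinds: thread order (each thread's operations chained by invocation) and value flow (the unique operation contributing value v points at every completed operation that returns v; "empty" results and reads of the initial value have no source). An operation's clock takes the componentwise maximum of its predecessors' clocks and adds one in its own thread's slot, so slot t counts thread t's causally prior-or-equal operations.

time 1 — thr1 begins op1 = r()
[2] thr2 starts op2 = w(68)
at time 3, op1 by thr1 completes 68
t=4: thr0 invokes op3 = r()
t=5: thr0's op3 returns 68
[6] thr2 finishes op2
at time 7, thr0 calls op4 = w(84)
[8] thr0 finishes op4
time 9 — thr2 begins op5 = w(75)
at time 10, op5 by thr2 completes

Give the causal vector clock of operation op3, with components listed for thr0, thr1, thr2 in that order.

VC(op2, invoked at 2): no causal predecessors; +1 on thr2 → (0, 0, 1)
merge at op5 (invoked 9): VC(op2)=(0, 0, 1), own-thread bump on thr2 → (0, 0, 2)
merge at op1 (invoked 1): VC(op2)=(0, 0, 1), own-thread bump on thr1 → (0, 1, 1)
merge at op3 (invoked 4): VC(op2)=(0, 0, 1), own-thread bump on thr0 → (1, 0, 1)
merge at op4 (invoked 7): VC(op3)=(1, 0, 1), own-thread bump on thr0 → (2, 0, 1)
target: VC(op3) = (1, 0, 1)

(1, 0, 1)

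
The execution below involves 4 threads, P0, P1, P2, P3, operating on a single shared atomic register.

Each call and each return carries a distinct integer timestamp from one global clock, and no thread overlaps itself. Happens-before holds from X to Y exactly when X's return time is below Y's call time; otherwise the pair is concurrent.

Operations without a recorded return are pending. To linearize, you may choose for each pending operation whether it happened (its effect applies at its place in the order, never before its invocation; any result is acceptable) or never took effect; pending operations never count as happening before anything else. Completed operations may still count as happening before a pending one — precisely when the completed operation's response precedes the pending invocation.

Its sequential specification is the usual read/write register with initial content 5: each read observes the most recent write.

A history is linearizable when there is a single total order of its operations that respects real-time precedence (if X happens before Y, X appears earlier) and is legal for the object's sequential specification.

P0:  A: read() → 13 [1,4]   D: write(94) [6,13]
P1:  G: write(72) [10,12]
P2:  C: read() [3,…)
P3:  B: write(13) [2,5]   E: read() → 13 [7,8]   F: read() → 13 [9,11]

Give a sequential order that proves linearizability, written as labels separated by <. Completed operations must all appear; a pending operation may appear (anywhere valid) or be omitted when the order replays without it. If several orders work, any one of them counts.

1. B write(13), leaving value 13
2. A read() → 13, leaving value 13
3. C read() (pending, included), leaving value 13
4. E read() → 13, leaving value 13
5. F read() → 13, leaving value 13
6. D write(94), leaving value 94
7. G write(72), leaving value 72

B < A < C < E < F < D < G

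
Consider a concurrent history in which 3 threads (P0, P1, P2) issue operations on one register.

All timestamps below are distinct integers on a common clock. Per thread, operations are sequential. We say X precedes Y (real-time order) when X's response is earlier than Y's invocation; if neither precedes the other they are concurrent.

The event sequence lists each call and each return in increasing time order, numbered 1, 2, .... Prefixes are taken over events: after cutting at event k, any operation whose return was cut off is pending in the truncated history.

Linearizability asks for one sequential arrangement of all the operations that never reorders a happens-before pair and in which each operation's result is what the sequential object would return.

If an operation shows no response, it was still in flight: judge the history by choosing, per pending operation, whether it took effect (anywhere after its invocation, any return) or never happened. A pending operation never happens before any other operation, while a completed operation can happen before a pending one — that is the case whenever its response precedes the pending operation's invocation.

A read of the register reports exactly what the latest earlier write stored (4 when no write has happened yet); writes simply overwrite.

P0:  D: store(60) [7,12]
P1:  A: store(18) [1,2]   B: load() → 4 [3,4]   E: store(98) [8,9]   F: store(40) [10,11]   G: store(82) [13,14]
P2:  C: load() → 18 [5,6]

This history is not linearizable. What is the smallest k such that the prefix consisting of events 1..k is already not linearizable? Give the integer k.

events 1..3 are linearizable; a witness order is A:
after step 1 (A store(18)): value 18
include event 4 — B responding at 4 — and every candidate order breaks
one such order, A, B, breaks at step 2 where B load() → 4 is illegal

4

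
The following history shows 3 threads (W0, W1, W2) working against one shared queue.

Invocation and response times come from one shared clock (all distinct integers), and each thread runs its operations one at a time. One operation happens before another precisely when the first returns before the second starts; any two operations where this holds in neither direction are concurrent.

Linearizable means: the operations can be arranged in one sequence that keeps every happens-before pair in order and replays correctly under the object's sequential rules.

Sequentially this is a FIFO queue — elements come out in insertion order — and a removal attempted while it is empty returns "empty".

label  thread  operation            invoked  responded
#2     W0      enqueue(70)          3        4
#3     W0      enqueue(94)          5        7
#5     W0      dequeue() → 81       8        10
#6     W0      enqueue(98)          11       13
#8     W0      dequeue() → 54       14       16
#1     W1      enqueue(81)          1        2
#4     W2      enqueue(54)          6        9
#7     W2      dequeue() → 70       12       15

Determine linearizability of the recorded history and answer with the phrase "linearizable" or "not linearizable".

a witness: #1, #2, #4, #3, #5, #6, #7, #8
1. #1 enqueue(81), leaving queue <81>
2. #2 enqueue(70), leaving queue <81,70>
3. #4 enqueue(54), leaving queue <81,70,54>
4. #3 enqueue(94), leaving queue <81,70,54,94>
5. #5 dequeue() → 81, leaving queue <70,54,94>
6. #6 enqueue(98), leaving queue <70,54,94,98>
7. #7 dequeue() → 70, leaving queue <54,94,98>
8. #8 dequeue() → 54, leaving queue <94,98>

linearizable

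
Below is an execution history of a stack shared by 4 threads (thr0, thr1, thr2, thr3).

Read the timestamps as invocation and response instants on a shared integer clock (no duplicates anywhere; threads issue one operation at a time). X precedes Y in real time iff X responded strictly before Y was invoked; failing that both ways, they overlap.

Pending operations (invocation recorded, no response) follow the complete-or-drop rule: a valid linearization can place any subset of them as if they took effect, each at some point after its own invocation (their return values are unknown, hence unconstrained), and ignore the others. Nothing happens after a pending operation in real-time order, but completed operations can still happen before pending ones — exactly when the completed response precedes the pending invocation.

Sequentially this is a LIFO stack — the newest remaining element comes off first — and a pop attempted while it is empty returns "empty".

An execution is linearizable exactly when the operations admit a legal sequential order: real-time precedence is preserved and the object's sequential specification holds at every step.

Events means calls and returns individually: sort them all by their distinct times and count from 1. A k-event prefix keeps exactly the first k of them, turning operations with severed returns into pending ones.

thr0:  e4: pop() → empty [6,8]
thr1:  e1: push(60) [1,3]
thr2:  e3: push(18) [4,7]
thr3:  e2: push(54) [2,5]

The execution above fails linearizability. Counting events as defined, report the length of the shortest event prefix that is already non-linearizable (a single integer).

8

events 1..7 are still linearizable — one witness is e1, e2, e3:
after step 1 (e1 push(60)): stack <60>
after step 2 (e2 push(54)): stack <60,54>
after step 3 (e3 push(18)): stack <60,54,18>
include event 8 — e4 responding at 8 — and every candidate order breaks
e.g. e1, e2, e3, e4: illegal at step 4, since e4 pop() → empty cannot apply there
e.g. e1, e2, e4, e3: illegal at step 3, since e4 pop() → empty cannot apply there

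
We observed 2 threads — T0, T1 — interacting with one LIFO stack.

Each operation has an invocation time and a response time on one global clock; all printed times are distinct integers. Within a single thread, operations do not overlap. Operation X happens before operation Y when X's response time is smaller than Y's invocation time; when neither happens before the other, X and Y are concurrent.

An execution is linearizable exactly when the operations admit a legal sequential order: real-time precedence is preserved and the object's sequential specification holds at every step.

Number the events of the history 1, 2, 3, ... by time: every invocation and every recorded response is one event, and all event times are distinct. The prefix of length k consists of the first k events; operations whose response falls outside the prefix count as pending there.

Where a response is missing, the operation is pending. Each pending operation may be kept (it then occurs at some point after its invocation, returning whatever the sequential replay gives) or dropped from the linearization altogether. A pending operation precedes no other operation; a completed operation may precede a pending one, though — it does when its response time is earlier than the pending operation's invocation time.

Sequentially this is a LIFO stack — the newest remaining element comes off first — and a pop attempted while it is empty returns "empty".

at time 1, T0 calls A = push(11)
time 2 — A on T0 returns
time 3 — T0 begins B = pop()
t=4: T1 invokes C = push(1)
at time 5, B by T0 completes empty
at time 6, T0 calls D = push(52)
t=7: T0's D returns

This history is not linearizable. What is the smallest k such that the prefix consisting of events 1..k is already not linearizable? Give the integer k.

5

one valid order for events 1..4 is A:
after step 1 (A push(11)): stack <11>
event 5 — B's response, time 5 — after it, nothing linearizes
no completion choice of the 1 pending operation (C) rescues it — every subset was tried
sample order A, B (pending dropped) stalls at step 2 — B pop() → empty has no legal effect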